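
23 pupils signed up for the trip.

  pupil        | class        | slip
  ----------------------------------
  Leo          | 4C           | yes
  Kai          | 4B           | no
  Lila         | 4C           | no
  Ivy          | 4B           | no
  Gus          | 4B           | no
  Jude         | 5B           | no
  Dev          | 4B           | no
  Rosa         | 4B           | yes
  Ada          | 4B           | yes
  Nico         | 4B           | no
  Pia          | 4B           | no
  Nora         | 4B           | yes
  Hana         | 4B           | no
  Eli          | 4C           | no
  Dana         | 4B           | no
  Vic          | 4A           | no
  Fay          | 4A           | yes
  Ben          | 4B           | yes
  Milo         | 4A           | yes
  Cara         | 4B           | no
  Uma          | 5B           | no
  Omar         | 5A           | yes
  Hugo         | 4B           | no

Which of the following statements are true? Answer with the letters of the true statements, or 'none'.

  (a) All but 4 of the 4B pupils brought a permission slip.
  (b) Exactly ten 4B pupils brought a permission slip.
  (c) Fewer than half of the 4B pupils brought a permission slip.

(c)

|A| = 14, |A ∩ B| = 4, |A ∖ B| = 10.
(a) |A ∖ B| = 4: fails.
(b) |A ∩ B| = 10: fails.
(c) |A ∩ B| < |A ∖ B|: holds.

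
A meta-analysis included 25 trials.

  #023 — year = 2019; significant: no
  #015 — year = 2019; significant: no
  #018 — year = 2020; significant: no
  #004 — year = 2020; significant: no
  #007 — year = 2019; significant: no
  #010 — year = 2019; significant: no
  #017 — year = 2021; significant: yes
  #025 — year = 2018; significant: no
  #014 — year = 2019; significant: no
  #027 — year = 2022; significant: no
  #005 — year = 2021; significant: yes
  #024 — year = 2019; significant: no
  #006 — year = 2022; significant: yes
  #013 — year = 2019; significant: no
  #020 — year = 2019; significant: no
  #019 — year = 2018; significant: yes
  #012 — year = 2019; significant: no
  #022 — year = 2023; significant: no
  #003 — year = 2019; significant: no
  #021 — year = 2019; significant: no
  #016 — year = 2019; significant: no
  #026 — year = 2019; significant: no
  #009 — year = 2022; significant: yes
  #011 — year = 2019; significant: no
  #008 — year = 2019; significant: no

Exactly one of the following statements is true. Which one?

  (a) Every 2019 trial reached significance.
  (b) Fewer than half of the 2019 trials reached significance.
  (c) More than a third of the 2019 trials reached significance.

|A| = 15, |A ∩ B| = 0, |A ∖ B| = 15.
(a) requires A ⊆ B, i.e. every element of A is in B (|A ∖ B| = 0): false.
(b) requires |A ∩ B| < |A ∖ B|: true.
(c) requires |A ∩ B| / |A| > 1/3: false.

(b)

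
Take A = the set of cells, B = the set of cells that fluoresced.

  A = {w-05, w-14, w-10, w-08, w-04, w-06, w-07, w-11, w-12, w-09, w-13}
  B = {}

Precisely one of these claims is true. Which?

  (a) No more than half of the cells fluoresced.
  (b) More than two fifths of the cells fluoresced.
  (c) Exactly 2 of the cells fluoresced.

(a)

|A| = 11, |A ∩ B| = 0, |A ∖ B| = 11.
(a) requires |A ∩ B| ≤ |A ∖ B|: true.
(b) requires |A ∩ B| / |A| > 2/5: false.
(c) requires |A ∩ B| = 2: false.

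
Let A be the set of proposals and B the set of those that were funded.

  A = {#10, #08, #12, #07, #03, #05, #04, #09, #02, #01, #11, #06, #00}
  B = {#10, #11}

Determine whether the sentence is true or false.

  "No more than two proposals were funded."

Truth condition: |A ∩ B| ≤ 2.
A (the restrictor) = {#10, #08, #12, #07, #03, #05, #04, #09, #02, #01, #11, #06, #00}, |A| = 13.
A ∩ B = {#10, #11}, so |A ∩ B| = 2.
|A ∩ B| = 2, so the statement is true.

True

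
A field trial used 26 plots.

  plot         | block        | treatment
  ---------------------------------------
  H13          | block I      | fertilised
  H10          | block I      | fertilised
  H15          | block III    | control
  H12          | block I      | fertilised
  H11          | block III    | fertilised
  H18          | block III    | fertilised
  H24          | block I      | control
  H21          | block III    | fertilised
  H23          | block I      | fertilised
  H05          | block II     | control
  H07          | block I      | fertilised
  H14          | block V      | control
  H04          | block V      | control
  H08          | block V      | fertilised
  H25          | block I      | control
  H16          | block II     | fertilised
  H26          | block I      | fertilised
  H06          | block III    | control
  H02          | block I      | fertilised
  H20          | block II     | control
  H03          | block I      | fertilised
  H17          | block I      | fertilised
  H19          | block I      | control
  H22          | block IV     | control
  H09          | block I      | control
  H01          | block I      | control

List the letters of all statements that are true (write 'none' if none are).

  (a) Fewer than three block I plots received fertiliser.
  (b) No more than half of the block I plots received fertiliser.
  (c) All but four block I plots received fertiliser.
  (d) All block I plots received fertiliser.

|A| = 14, |A ∩ B| = 9, |A ∖ B| = 5.
(a) |A ∩ B| < 3: fails.
(b) |A ∩ B| ≤ |A ∖ B|: fails.
(c) |A ∖ B| = 4: fails.
(d) A ⊆ B, i.e. every element of A is in B (|A ∖ B| = 0): fails.

none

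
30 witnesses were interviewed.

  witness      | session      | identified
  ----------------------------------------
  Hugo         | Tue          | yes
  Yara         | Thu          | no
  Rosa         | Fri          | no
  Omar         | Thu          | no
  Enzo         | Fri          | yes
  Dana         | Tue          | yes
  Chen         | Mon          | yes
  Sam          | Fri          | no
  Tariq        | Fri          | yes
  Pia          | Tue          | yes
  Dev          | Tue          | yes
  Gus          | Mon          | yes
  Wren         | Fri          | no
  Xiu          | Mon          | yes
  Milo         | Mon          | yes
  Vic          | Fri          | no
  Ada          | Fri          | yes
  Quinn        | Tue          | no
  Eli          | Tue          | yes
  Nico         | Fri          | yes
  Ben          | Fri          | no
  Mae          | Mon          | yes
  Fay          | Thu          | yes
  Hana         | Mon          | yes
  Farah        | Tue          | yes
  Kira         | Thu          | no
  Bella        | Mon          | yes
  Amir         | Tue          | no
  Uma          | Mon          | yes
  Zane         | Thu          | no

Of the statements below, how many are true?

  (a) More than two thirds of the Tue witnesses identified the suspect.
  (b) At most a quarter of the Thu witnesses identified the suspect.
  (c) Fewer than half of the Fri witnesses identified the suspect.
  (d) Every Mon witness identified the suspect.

4

(a) Tue: |A| = 8, |A ∩ B| = 6; needs |A ∩ B| / |A| > 2/3 — true.
(b) Thu: |A| = 5, |A ∩ B| = 1; needs |A ∩ B| / |A| ≤ 1/4 — true.
(c) Fri: |A| = 9, |A ∩ B| = 4; needs |A ∩ B| < |A ∖ B| — true.
(d) Mon: |A| = 8, |A ∩ B| = 8; needs A ⊆ B, i.e. every element of A is in B (|A ∖ B| = 0) — true.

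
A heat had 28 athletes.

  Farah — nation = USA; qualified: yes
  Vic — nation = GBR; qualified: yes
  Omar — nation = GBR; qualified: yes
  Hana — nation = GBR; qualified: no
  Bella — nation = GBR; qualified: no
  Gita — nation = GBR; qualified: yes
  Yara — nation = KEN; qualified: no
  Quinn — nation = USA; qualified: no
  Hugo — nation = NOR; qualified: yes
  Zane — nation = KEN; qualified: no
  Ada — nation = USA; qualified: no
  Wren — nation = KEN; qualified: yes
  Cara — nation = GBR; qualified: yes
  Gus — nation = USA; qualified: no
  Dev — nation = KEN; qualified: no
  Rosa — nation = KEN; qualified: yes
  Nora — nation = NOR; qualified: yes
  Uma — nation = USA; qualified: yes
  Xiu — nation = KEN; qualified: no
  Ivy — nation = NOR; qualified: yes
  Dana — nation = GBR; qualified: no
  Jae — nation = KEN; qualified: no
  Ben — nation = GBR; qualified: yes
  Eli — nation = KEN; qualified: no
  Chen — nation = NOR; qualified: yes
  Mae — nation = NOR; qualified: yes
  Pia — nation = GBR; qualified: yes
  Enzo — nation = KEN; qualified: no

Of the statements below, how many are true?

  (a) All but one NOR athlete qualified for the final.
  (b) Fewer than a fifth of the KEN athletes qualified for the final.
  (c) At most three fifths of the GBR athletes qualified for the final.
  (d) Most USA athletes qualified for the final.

(a) NOR: |A| = 5, |A ∩ B| = 5; needs |A ∖ B| = 1 — false.
(b) KEN: |A| = 9, |A ∩ B| = 2; needs |A ∩ B| / |A| < 1/5 — false.
(c) GBR: |A| = 9, |A ∩ B| = 6; needs |A ∩ B| / |A| ≤ 3/5 — false.
(d) USA: |A| = 5, |A ∩ B| = 2; needs |A ∩ B| > |A ∖ B| — false.

0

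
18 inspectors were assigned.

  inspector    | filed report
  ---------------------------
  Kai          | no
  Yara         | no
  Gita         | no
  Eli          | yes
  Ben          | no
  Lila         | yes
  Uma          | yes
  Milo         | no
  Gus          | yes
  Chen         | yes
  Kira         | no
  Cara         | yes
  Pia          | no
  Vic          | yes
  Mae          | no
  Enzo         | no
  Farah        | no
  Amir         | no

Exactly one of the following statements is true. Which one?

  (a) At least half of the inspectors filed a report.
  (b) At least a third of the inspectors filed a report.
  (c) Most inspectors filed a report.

|A| = 18, |A ∩ B| = 7, |A ∖ B| = 11.
(a) requires |A ∩ B| ≥ |A ∖ B|: false.
(b) requires |A ∩ B| / |A| ≥ 1/3: true.
(c) requires |A ∩ B| > |A ∖ B|: false.

(b)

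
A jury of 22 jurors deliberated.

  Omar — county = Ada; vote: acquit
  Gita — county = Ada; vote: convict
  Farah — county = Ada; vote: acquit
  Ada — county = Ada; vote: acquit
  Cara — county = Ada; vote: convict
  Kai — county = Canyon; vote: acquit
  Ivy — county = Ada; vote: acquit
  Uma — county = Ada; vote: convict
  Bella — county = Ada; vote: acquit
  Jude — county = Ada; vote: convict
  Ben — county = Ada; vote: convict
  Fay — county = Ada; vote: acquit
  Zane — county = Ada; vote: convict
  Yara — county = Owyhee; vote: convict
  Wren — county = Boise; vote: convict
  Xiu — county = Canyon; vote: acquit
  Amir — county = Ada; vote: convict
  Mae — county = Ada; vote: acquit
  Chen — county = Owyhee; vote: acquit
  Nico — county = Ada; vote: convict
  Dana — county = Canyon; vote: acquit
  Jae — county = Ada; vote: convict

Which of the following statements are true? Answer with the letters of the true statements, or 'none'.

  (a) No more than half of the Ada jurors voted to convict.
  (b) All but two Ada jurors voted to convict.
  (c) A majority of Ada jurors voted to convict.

(c)

|A| = 16, |A ∩ B| = 9, |A ∖ B| = 7.
(a) |A ∩ B| ≤ |A ∖ B|: fails.
(b) |A ∖ B| = 2: fails.
(c) |A ∩ B| > |A ∖ B|: holds.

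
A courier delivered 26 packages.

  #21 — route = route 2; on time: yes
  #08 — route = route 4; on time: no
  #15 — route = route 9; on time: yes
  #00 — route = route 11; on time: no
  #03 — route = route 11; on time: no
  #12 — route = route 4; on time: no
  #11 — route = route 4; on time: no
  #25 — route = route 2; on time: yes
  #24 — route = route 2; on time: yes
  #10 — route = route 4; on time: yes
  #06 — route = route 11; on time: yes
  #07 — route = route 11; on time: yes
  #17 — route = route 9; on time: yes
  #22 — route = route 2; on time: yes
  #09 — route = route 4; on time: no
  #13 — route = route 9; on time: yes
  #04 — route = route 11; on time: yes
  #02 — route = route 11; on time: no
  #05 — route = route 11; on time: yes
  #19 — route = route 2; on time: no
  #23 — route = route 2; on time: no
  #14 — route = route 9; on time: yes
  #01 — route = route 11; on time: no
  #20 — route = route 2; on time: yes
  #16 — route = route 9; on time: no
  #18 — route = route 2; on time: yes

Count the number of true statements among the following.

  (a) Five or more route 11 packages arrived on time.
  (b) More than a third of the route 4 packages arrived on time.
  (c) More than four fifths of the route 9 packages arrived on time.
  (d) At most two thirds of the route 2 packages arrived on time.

0

(a) route 11: |A| = 8, |A ∩ B| = 4; needs |A ∩ B| ≥ 5 — false.
(b) route 4: |A| = 5, |A ∩ B| = 1; needs |A ∩ B| / |A| > 1/3 — false.
(c) route 9: |A| = 5, |A ∩ B| = 4; needs |A ∩ B| / |A| > 4/5 — false.
(d) route 2: |A| = 8, |A ∩ B| = 6; needs |A ∩ B| / |A| ≤ 2/3 — false.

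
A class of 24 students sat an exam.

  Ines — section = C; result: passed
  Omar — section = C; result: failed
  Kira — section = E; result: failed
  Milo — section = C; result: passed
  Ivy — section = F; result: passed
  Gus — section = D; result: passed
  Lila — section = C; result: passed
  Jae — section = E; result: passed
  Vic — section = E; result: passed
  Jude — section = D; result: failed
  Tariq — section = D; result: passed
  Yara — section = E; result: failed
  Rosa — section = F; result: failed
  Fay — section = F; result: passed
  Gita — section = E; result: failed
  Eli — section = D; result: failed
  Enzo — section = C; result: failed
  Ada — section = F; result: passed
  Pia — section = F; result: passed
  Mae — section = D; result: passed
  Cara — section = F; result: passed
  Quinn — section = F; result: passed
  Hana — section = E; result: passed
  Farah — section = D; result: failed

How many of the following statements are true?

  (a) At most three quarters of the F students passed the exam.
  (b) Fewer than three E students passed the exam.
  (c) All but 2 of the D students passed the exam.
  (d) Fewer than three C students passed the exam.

(a) F: |A| = 7, |A ∩ B| = 6; needs |A ∩ B| / |A| ≤ 3/4 — false.
(b) E: |A| = 6, |A ∩ B| = 3; needs |A ∩ B| < 3 — false.
(c) D: |A| = 6, |A ∩ B| = 3; needs |A ∖ B| = 2 — false.
(d) C: |A| = 5, |A ∩ B| = 3; needs |A ∩ B| < 3 — false.

0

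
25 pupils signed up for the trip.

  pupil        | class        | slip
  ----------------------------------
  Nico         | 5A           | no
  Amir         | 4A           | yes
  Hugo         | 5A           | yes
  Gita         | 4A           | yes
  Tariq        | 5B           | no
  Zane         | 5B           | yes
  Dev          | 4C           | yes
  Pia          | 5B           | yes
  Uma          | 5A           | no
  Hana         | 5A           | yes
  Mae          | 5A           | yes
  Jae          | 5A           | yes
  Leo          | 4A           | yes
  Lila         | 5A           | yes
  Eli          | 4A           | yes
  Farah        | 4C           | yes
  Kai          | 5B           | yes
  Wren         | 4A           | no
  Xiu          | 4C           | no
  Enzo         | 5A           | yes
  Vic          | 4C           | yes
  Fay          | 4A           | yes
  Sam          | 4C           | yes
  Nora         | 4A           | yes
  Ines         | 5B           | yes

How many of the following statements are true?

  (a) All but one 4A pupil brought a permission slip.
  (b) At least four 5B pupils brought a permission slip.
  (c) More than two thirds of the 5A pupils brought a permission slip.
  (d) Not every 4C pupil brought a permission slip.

4

(a) 4A: |A| = 7, |A ∩ B| = 6; needs |A ∖ B| = 1 — true.
(b) 5B: |A| = 5, |A ∩ B| = 4; needs |A ∩ B| ≥ 4 — true.
(c) 5A: |A| = 8, |A ∩ B| = 6; needs |A ∩ B| / |A| > 2/3 — true.
(d) 4C: |A| = 5, |A ∩ B| = 4; needs A ⊄ B (|A ∖ B| ≥ 1) — true.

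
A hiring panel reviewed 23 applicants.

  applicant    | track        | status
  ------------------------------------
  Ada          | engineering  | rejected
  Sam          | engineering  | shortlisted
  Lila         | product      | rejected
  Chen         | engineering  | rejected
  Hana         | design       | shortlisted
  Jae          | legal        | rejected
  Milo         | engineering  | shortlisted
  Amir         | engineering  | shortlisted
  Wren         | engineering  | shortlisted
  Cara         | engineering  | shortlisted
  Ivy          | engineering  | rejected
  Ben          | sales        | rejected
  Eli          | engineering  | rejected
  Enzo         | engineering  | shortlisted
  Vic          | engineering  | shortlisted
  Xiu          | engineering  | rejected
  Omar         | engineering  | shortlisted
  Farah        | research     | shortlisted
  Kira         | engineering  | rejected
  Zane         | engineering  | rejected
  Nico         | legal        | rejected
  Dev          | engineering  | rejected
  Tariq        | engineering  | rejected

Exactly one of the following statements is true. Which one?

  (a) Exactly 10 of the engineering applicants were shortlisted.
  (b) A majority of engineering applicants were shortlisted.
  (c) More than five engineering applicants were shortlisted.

|A| = 17, |A ∩ B| = 8, |A ∖ B| = 9.
(a) requires |A ∩ B| = 10: false.
(b) requires |A ∩ B| > |A ∖ B|: false.
(c) requires |A ∩ B| > 5: true.

(c)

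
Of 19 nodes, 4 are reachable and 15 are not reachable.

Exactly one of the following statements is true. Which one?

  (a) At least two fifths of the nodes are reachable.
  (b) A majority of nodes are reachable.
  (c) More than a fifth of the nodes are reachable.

(c)

|A| = 19, |A ∩ B| = 4, |A ∖ B| = 15.
(a) requires |A ∩ B| / |A| ≥ 2/5: false.
(b) requires |A ∩ B| > |A ∖ B|: false.
(c) requires |A ∩ B| / |A| > 1/5: true.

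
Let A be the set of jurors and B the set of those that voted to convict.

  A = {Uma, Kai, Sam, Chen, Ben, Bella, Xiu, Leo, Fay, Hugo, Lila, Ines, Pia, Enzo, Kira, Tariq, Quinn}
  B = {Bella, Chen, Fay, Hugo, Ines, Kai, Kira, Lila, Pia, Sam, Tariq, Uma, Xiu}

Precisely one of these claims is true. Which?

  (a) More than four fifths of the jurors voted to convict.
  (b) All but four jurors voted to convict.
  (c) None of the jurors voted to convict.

(b)

|A| = 17, |A ∩ B| = 13, |A ∖ B| = 4.
(a) requires |A ∩ B| / |A| > 4/5: false.
(b) requires |A ∖ B| = 4: true.
(c) requires A ∩ B = ∅ (|A ∩ B| = 0): false.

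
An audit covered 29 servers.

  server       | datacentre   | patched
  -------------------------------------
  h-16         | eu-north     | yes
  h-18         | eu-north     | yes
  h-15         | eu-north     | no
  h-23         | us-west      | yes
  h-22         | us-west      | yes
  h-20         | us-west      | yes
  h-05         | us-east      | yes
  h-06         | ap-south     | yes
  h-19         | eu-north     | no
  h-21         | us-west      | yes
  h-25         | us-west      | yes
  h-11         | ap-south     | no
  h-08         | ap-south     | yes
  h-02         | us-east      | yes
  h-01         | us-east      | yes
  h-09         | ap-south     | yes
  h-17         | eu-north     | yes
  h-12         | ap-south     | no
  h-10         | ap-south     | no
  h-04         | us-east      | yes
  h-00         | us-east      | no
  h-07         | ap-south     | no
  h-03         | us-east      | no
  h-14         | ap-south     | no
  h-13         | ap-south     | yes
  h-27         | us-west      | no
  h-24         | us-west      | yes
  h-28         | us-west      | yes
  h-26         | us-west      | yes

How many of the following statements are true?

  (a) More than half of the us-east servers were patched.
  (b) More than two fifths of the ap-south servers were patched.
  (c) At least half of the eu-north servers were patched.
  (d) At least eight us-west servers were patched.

(a) us-east: |A| = 6, |A ∩ B| = 4; needs |A ∩ B| > |A ∖ B| — true.
(b) ap-south: |A| = 9, |A ∩ B| = 4; needs |A ∩ B| / |A| > 2/5 — true.
(c) eu-north: |A| = 5, |A ∩ B| = 3; needs |A ∩ B| ≥ |A ∖ B| — true.
(d) us-west: |A| = 9, |A ∩ B| = 8; needs |A ∩ B| ≥ 8 — true.

4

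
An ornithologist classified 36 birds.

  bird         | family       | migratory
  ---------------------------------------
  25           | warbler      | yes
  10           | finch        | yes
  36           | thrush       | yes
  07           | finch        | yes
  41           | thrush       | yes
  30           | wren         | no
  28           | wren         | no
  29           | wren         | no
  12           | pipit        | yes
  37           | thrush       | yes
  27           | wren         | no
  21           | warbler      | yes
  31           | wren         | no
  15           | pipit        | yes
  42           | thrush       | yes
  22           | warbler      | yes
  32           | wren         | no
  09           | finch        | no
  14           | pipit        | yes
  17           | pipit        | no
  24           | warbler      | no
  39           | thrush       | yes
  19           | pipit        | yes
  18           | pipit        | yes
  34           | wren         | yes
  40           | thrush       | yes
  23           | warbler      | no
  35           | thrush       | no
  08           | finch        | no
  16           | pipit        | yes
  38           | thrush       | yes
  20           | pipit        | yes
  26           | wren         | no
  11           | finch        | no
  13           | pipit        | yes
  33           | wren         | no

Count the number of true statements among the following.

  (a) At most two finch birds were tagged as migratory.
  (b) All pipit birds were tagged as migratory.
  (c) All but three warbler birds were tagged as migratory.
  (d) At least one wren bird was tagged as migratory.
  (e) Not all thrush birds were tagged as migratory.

(a) finch: |A| = 5, |A ∩ B| = 2; needs |A ∩ B| ≤ 2 — true.
(b) pipit: |A| = 9, |A ∩ B| = 8; needs A ⊆ B, i.e. every element of A is in B (|A ∖ B| = 0) — false.
(c) warbler: |A| = 5, |A ∩ B| = 3; needs |A ∖ B| = 3 — false.
(d) wren: |A| = 9, |A ∩ B| = 1; needs A ∩ B ≠ ∅ (|A ∩ B| ≥ 1) — true.
(e) thrush: |A| = 8, |A ∩ B| = 7; needs A ⊄ B (|A ∖ B| ≥ 1) — true.

3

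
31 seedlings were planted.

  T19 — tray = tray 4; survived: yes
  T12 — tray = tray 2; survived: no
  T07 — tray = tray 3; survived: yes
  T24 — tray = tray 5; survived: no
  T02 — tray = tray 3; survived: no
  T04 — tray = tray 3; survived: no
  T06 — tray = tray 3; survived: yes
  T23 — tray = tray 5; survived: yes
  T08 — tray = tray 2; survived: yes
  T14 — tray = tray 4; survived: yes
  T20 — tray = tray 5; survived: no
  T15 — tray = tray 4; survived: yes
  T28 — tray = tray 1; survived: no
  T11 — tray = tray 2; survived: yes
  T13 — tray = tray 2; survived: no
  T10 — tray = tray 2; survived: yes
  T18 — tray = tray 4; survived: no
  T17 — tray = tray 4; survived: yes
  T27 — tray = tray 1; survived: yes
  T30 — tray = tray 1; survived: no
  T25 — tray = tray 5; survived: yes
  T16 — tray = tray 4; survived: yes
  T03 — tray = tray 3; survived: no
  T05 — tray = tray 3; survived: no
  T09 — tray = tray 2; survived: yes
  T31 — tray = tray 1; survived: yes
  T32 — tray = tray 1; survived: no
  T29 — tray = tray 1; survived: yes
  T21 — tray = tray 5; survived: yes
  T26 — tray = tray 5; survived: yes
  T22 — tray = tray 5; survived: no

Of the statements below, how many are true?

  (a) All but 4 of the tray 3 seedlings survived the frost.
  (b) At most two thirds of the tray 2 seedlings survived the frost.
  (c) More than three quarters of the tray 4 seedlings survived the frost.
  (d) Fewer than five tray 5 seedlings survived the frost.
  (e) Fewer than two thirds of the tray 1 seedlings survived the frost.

5

(a) tray 3: |A| = 6, |A ∩ B| = 2; needs |A ∖ B| = 4 — true.
(b) tray 2: |A| = 6, |A ∩ B| = 4; needs |A ∩ B| / |A| ≤ 2/3 — true.
(c) tray 4: |A| = 6, |A ∩ B| = 5; needs |A ∩ B| / |A| > 3/4 — true.
(d) tray 5: |A| = 7, |A ∩ B| = 4; needs |A ∩ B| < 5 — true.
(e) tray 1: |A| = 6, |A ∩ B| = 3; needs |A ∩ B| / |A| < 2/3 — true.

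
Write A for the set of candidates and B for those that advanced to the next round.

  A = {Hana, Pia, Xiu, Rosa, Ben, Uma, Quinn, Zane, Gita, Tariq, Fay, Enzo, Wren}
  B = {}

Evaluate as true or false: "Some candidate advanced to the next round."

False

The determiner here denotes the relation: A ∩ B ≠ ∅ (|A ∩ B| ≥ 1).
A (the restrictor) = {Hana, Pia, Xiu, Rosa, Ben, Uma, Quinn, Zane, Gita, Tariq, Fay, Enzo, Wren}, |A| = 13.
A ∩ B = {}, so |A ∩ B| = 0.
So the statement is false.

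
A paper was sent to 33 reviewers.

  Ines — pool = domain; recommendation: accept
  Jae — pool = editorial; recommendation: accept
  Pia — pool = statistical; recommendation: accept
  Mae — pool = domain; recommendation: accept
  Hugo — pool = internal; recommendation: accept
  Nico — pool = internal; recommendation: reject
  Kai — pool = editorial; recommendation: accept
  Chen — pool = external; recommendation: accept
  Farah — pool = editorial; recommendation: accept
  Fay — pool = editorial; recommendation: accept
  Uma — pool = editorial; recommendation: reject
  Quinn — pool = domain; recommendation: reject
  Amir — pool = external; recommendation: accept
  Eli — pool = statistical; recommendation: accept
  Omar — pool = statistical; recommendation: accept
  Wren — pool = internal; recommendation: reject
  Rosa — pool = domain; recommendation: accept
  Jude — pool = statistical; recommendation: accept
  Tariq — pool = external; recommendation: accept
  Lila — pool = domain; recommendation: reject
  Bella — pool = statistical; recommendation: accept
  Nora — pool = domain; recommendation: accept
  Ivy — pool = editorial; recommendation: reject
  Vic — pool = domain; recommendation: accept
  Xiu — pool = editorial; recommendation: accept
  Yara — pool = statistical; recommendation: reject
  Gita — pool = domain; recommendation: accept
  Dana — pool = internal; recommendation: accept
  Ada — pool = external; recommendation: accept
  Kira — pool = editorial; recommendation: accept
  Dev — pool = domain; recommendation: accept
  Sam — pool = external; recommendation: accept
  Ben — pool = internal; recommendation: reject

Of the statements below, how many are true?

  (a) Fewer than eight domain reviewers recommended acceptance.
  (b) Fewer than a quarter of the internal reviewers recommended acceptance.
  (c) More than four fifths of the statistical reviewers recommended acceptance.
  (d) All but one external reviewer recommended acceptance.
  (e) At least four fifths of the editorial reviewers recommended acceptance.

(a) domain: |A| = 9, |A ∩ B| = 7; needs |A ∩ B| < 8 — true.
(b) internal: |A| = 5, |A ∩ B| = 2; needs |A ∩ B| / |A| < 1/4 — false.
(c) statistical: |A| = 6, |A ∩ B| = 5; needs |A ∩ B| / |A| > 4/5 — true.
(d) external: |A| = 5, |A ∩ B| = 5; needs |A ∖ B| = 1 — false.
(e) editorial: |A| = 8, |A ∩ B| = 6; needs |A ∩ B| / |A| ≥ 4/5 — false.

2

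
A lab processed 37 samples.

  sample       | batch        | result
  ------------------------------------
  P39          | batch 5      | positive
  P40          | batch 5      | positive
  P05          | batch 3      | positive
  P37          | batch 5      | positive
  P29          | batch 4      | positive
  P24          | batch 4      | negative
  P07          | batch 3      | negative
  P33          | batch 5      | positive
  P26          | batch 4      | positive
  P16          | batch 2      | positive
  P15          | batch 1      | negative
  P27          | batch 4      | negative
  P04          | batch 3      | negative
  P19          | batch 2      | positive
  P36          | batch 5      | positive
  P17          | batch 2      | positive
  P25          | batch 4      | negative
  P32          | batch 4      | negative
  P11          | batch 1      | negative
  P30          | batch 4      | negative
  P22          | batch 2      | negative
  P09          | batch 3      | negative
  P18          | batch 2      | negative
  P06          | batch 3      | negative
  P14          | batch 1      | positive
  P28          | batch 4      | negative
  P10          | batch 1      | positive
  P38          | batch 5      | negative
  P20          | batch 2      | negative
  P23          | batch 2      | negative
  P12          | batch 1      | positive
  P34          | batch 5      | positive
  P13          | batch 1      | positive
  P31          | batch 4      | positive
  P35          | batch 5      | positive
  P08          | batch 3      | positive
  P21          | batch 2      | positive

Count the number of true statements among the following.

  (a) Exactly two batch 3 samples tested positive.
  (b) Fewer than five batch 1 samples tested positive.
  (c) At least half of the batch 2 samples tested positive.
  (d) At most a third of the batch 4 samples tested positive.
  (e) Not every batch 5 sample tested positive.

5

(a) batch 3: |A| = 6, |A ∩ B| = 2; needs |A ∩ B| = 2 — true.
(b) batch 1: |A| = 6, |A ∩ B| = 4; needs |A ∩ B| < 5 — true.
(c) batch 2: |A| = 8, |A ∩ B| = 4; needs |A ∩ B| ≥ |A ∖ B| — true.
(d) batch 4: |A| = 9, |A ∩ B| = 3; needs |A ∩ B| / |A| ≤ 1/3 — true.
(e) batch 5: |A| = 8, |A ∩ B| = 7; needs A ⊄ B (|A ∖ B| ≥ 1) — true.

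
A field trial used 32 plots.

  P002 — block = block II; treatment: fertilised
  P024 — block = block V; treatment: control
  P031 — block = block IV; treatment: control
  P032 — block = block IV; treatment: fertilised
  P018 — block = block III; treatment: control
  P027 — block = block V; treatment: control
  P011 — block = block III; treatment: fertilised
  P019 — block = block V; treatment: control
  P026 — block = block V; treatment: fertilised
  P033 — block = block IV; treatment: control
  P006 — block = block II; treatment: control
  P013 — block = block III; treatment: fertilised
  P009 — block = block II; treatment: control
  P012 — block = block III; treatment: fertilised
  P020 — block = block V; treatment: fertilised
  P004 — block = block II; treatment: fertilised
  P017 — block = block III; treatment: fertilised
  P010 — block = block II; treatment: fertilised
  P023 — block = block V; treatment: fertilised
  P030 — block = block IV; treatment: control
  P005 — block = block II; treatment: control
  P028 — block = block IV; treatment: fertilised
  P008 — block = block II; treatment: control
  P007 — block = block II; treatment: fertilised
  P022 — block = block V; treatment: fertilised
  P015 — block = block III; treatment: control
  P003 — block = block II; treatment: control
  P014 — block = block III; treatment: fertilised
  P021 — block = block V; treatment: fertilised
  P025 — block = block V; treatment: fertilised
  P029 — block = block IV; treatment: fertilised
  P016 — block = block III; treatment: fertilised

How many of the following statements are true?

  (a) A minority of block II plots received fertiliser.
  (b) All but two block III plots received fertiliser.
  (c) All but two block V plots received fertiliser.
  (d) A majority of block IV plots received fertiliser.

(a) block II: |A| = 9, |A ∩ B| = 4; needs |A ∩ B| < |A ∖ B| — true.
(b) block III: |A| = 8, |A ∩ B| = 6; needs |A ∖ B| = 2 — true.
(c) block V: |A| = 9, |A ∩ B| = 6; needs |A ∖ B| = 2 — false.
(d) block IV: |A| = 6, |A ∩ B| = 3; needs |A ∩ B| > |A ∖ B| — false.

2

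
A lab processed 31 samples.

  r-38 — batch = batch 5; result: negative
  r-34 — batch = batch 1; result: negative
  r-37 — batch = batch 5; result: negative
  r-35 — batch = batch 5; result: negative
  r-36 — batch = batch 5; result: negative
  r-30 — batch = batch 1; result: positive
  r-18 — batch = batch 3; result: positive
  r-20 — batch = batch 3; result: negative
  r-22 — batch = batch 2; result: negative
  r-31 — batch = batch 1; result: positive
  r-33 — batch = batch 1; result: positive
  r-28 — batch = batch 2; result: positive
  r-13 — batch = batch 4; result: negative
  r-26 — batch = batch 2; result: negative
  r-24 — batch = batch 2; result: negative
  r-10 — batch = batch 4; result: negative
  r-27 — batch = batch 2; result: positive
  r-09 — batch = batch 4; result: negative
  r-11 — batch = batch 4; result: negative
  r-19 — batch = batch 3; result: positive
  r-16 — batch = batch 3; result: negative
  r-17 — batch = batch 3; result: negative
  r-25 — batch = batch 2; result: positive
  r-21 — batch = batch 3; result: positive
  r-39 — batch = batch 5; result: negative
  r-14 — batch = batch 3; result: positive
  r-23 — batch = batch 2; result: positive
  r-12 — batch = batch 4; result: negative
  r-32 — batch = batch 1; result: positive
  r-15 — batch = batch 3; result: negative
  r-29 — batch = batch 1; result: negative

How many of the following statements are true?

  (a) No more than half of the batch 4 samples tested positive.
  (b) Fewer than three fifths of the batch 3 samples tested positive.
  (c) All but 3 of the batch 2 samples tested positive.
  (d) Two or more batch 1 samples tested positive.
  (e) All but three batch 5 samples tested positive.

(a) batch 4: |A| = 5, |A ∩ B| = 0; needs |A ∩ B| ≤ |A ∖ B| — true.
(b) batch 3: |A| = 8, |A ∩ B| = 4; needs |A ∩ B| / |A| < 3/5 — true.
(c) batch 2: |A| = 7, |A ∩ B| = 4; needs |A ∖ B| = 3 — true.
(d) batch 1: |A| = 6, |A ∩ B| = 4; needs |A ∩ B| ≥ 2 — true.
(e) batch 5: |A| = 5, |A ∩ B| = 0; needs |A ∖ B| = 3 — false.

4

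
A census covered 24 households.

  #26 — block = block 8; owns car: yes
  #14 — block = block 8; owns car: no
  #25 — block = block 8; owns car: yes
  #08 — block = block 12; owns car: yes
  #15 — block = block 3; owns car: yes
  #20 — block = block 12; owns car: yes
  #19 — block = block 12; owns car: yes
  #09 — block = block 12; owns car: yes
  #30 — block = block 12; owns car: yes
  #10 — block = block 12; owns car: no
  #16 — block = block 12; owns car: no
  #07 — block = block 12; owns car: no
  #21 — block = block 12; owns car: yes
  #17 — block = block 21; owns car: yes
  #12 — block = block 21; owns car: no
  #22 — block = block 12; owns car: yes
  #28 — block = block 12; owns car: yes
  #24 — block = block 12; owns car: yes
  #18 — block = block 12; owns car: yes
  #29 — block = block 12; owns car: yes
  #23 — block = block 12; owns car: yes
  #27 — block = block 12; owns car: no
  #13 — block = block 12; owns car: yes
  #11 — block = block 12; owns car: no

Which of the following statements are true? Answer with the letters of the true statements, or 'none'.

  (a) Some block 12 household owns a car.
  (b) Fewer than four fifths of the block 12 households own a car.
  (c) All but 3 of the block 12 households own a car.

|A| = 18, |A ∩ B| = 13, |A ∖ B| = 5.
(a) A ∩ B ≠ ∅ (|A ∩ B| ≥ 1): holds.
(b) |A ∩ B| / |A| < 4/5: holds.
(c) |A ∖ B| = 3: fails.

(a), (b)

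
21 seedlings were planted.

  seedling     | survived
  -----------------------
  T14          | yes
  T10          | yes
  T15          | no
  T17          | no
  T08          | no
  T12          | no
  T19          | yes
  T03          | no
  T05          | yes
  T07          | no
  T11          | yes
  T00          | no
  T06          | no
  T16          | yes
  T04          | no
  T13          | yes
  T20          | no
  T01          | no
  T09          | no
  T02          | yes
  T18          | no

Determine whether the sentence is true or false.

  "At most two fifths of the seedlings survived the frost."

True

Truth condition: |A ∩ B| / |A| ≤ 2/5.
|A| = 21, |A ∩ B| = 8, |A ∖ B| = 13.
|A ∩ B|/|A| = 8/21, so the statement is true.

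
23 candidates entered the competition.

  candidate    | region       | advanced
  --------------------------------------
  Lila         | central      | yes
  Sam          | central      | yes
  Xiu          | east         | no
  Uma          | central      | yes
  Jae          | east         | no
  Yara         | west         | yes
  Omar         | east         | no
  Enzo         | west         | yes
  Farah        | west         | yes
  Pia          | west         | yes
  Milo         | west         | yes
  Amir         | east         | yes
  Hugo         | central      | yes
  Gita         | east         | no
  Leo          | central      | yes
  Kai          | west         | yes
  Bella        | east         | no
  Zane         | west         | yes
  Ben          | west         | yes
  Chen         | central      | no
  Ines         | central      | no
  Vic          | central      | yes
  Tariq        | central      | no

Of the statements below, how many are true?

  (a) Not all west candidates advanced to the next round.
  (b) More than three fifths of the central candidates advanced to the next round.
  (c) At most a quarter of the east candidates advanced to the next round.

(a) west: |A| = 8, |A ∩ B| = 8; needs A ⊄ B (|A ∖ B| ≥ 1) — false.
(b) central: |A| = 9, |A ∩ B| = 6; needs |A ∩ B| / |A| > 3/5 — true.
(c) east: |A| = 6, |A ∩ B| = 1; needs |A ∩ B| / |A| ≤ 1/4 — true.

2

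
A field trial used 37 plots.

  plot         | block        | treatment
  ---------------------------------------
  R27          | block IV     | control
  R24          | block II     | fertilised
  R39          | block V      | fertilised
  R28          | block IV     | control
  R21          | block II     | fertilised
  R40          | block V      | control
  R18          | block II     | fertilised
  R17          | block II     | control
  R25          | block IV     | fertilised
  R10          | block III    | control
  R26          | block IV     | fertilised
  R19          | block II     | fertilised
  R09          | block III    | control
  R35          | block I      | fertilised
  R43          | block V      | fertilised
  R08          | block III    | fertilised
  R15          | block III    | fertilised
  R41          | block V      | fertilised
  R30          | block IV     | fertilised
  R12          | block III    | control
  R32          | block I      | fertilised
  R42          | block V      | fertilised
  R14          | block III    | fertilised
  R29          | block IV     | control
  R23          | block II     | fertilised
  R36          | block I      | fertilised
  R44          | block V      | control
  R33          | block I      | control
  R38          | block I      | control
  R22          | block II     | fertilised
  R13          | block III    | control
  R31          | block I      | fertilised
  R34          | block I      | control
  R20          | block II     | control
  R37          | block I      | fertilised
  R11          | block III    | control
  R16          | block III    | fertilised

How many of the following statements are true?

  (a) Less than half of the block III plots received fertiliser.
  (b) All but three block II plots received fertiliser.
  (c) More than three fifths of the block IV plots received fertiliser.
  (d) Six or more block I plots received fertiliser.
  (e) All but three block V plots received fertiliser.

1

(a) block III: |A| = 9, |A ∩ B| = 4; needs |A ∩ B| < |A ∖ B| — true.
(b) block II: |A| = 8, |A ∩ B| = 6; needs |A ∖ B| = 3 — false.
(c) block IV: |A| = 6, |A ∩ B| = 3; needs |A ∩ B| / |A| > 3/5 — false.
(d) block I: |A| = 8, |A ∩ B| = 5; needs |A ∩ B| ≥ 6 — false.
(e) block V: |A| = 6, |A ∩ B| = 4; needs |A ∖ B| = 3 — false.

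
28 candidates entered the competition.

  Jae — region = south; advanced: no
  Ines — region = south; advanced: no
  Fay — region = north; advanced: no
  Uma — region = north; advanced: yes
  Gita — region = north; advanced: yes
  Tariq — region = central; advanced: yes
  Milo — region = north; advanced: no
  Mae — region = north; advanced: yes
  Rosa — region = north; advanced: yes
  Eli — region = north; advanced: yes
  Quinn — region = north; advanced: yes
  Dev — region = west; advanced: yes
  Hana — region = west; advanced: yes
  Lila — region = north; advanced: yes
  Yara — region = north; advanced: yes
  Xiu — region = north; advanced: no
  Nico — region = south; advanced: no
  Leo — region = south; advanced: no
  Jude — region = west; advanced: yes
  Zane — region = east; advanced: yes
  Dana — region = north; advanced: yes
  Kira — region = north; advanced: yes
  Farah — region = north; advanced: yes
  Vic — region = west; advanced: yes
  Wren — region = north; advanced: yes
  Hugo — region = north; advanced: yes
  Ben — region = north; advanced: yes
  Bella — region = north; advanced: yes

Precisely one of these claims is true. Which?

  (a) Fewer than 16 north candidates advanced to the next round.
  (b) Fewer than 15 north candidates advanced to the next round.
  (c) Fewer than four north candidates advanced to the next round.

(a)

|A| = 18, |A ∩ B| = 15, |A ∖ B| = 3.
(a) requires |A ∩ B| < 16: true.
(b) requires |A ∩ B| < 15: false.
(c) requires |A ∩ B| < 4: false.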